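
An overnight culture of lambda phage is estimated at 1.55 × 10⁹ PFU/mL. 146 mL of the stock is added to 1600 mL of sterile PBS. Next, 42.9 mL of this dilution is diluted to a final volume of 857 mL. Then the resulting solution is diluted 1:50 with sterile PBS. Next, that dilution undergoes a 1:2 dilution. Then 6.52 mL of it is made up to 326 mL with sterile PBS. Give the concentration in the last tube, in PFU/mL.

Overall dilution factor = 11.96 × 19.98 × 50 × 2 × 50 = 1.19 × 10⁶.
1.55 × 10⁹ PFU/mL / 1.19 × 10⁶ = 1300 PFU/mL.

1300 PFU/mL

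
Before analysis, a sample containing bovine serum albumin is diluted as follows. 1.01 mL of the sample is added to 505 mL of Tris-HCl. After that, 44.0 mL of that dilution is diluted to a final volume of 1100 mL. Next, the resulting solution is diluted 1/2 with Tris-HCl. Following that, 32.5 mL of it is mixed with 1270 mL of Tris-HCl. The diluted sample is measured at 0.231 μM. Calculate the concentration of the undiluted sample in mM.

232 mM

Overall dilution factor = 501 × 25 × 2 × 40.08 = 1.00 × 10⁶.
Original = 0.231 μM × 1.00 × 10⁶ = 2.32 × 10⁵ μM = 232 mM.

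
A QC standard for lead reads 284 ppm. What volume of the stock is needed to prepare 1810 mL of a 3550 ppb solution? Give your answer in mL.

22.6 mL

3550 ppb = 3.55 ppm.
V₁ = C₂V₂/C₁ = 3.55 × 1810 / 284 = 22.6 mL.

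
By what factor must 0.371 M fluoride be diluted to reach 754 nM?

4.92 × 10⁵

Factor = C₀/C_target = 0.371 M / 754 nM = 4.92 × 10⁵.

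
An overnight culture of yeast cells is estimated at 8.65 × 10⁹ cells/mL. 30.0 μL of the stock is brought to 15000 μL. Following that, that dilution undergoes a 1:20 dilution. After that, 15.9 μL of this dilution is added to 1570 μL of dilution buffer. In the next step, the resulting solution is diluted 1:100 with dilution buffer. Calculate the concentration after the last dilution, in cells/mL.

86.7 cells/mL

Overall dilution factor = 500 × 20 × 99.74 × 100 = 9.97 × 10⁷.
8.65 × 10⁹ cells/mL / 9.97 × 10⁷ = 86.7 cells/mL.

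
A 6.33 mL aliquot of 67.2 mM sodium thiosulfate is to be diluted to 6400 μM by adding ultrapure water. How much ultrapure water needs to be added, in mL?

6400 μM = 6.40 mM.
V₂ = C₁V₁/C₂ = 67.2 × 6.33 / 6.40 = 66.5 mL.
Diluent to add = V₂ − V₁ = 66.5 − 6.33 = 60.1 mL.

60.1 mL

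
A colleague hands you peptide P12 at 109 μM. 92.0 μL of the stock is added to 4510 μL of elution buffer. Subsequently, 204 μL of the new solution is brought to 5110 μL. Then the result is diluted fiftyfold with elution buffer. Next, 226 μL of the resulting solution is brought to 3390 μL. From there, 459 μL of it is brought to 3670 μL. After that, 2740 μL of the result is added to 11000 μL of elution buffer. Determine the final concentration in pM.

2.89 pM

Overall dilution factor = 50.02 × 25.05 × 50 × 15 × 7.996 × 5.015 = 3.77 × 10⁷.
109 μM / 3.77 × 10⁷ = 2.89 × 10⁻⁶ μM = 2.89 pM.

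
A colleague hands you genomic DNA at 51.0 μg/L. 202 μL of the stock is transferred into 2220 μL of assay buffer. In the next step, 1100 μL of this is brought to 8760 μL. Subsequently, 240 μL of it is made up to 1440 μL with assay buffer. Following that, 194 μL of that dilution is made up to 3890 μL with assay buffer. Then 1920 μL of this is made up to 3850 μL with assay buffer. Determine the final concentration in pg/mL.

2.21 pg/mL

Overall dilution factor = 11.99 × 7.964 × 6 × 20.05 × 2.005 = 2.30 × 10⁴.
51.0 μg/L / 2.30 × 10⁴ = 2.21 × 10⁻³ μg/L = 2.21 pg/mL.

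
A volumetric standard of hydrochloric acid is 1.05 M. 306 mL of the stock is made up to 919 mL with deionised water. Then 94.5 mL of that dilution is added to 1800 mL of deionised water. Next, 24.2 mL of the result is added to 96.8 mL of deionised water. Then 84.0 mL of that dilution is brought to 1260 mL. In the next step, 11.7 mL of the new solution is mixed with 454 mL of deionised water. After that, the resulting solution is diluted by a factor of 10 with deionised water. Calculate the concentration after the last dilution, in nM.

Overall dilution factor = 3.003 × 20.05 × 5 × 15 × 39.80 × 10 = 1.80 × 10⁶.
1.05 M / 1.80 × 10⁶ = 5.84 × 10⁻⁷ M = 584 nM.

584 nM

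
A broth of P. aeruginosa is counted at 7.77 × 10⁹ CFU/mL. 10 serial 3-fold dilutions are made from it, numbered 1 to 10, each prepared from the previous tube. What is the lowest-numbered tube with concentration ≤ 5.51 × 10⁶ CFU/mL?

tube 7

Tube n has concentration 7.77 × 10⁹ CFU/mL / 3ⁿ.
Need 3ⁿ ≥ 7.77 × 10⁹ CFU/mL / 5.51 × 10⁶ CFU/mL = 1410, so n ≥ 6.60.
First such tube: n = 7.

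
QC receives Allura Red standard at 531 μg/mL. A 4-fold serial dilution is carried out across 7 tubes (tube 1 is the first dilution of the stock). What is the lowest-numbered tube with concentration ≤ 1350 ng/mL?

tube 5

Tube n has concentration 531 μg/mL / 4ⁿ.
Need 4ⁿ ≥ 531 μg/mL / 1350 ng/mL = 393, so n ≥ 4.31.
First such tube: n = 5.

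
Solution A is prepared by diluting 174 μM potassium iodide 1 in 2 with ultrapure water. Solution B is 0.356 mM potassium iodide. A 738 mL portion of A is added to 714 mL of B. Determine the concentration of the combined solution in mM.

0.219 mM

C_A = 174 μM / 2 = 87.0 μM.
C_B = 0.356 mM = 356 μM.
C_mix = (C_A·V_A + C_B·V_B)/(V_A + V_B) = (87.0×738 + 356×714) / 1452 = 219 μM = 0.219 mM.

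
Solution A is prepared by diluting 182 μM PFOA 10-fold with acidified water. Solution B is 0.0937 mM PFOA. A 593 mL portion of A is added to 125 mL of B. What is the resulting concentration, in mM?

C_A = 182 μM / 10 = 18.2 μM.
C_B = 0.0937 mM = 93.7 μM.
C_mix = (C_A·V_A + C_B·V_B)/(V_A + V_B) = (18.2×593 + 93.7×125) / 718.0 = 31.3 μM = 0.0313 mM.

0.0313 mM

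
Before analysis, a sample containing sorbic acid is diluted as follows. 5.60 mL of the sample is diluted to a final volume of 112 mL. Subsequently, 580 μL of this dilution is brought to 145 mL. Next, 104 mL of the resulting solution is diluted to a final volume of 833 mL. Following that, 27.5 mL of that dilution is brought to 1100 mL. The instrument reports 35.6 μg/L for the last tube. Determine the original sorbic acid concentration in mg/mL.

57.0 mg/mL

Overall dilution factor = 20 × 250 × 8.010 × 40 = 1.60 × 10⁶.
Original = 35.6 μg/L × 1.60 × 10⁶ = 5.70 × 10⁷ μg/L = 57.0 mg/mL.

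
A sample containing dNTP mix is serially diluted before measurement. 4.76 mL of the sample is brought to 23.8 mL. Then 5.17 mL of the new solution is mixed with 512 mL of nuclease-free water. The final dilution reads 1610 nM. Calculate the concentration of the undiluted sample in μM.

805 μM

Overall dilution factor = 5 × 100.0 = 500.
Original = 1610 nM × 500 = 8.05 × 10⁵ nM = 805 μM.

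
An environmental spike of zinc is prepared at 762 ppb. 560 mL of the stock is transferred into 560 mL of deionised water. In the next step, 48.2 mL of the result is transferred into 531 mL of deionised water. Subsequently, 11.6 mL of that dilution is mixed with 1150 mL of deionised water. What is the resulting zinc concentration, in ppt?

317 ppt

Overall dilution factor = 2 × 12.02 × 100.1 = 2407.
762 ppb / 2407 = 0.317 ppb = 317 ppt.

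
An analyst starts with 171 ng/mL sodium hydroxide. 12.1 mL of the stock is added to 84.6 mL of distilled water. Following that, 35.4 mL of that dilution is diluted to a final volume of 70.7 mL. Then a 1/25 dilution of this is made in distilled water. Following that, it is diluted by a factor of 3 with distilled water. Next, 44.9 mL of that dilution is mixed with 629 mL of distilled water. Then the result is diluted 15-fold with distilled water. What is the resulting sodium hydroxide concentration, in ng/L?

0.635 ng/L

Overall dilution factor = 7.992 × 1.997 × 25 × 3 × 15.01 × 15 = 2.70 × 10⁵.
171 ng/mL / 2.70 × 10⁵ = 6.35 × 10⁻⁴ ng/mL = 0.635 ng/L.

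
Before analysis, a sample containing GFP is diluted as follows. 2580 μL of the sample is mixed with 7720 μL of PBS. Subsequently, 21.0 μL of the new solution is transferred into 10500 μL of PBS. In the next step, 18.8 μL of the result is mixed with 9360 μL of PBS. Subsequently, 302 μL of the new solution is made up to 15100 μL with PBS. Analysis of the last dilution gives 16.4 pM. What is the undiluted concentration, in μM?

Overall dilution factor = 3.992 × 501 × 498.9 × 50 = 4.99 × 10⁷.
Original = 16.4 pM × 4.99 × 10⁷ = 8.18 × 10⁸ pM = 818 μM.

818 μM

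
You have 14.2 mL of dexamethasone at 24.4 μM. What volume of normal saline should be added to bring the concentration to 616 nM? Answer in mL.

548 mL

616 nM = 0.616 μM.
V₂ = C₁V₁/C₂ = 24.4 × 14.2 / 0.616 = 562 mL.
Diluent to add = V₂ − V₁ = 562 − 14.2 = 548 mL.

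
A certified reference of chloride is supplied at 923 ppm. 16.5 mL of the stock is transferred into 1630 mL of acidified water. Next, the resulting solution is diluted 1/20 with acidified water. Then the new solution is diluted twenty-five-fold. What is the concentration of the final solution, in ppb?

18.5 ppb

Overall dilution factor = 99.79 × 20 × 25 = 4.99 × 10⁴.
923 ppm / 4.99 × 10⁴ = 0.0185 ppm = 18.5 ppb.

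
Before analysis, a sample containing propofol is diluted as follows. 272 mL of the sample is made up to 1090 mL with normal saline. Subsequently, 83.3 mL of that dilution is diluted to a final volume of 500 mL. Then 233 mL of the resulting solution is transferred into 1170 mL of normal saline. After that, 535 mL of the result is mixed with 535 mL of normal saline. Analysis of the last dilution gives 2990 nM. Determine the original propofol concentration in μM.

Overall dilution factor = 4.007 × 6.002 × 6.021 × 2 = 290.
Original = 2990 nM × 290 = 8.66 × 10⁵ nM = 866 μM.

866 μM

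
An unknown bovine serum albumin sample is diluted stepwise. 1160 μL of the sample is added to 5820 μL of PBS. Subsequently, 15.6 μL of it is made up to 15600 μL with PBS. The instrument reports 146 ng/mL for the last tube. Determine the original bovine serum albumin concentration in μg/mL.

Overall dilution factor = 6.017 × 1000 = 6017.
Original = 146 ng/mL × 6017 = 8.79 × 10⁵ ng/mL = 879 μg/mL.

879 μg/mL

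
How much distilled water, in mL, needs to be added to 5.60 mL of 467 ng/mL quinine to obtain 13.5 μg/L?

188 mL

13.5 μg/L = 13.5 ng/mL.
V₂ = C₁V₁/C₂ = 467 × 5.60 / 13.5 = 194 mL.
Diluent to add = V₂ − V₁ = 194 − 5.60 = 188 mL.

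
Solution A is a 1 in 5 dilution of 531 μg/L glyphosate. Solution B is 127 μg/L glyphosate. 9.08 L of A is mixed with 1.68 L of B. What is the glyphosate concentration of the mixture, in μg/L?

109 μg/L

C_A = 531 μg/L / 5 = 106 μg/L.
C_mix = (C_A·V_A + C_B·V_B)/(V_A + V_B) = (106×9.08 + 127×1.68) / 10.76 = 109 μg/L.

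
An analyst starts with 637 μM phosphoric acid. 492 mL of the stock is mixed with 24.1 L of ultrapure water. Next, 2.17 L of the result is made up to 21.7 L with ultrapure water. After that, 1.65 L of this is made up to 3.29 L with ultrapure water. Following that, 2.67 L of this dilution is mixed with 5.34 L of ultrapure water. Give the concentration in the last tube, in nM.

213 nM

Overall dilution factor = 49.98 × 10 × 1.994 × 3 = 2990.
637 μM / 2990 = 0.213 μM = 213 nM.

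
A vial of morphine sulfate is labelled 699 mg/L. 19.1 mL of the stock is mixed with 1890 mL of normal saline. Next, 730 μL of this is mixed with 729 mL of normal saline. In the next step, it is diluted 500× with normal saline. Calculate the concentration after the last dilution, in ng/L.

14.0 ng/L

Overall dilution factor = 99.95 × 999.6 × 500 = 5.00 × 10⁷.
699 mg/L / 5.00 × 10⁷ = 1.40 × 10⁻⁵ mg/L = 14.0 ng/L.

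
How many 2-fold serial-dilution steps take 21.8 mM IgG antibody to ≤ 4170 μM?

Need 2ⁿ ≥ 5.23, so n ≥ log(5.23)/log(2) = 2.39.
Minimum whole steps: n = 3.

3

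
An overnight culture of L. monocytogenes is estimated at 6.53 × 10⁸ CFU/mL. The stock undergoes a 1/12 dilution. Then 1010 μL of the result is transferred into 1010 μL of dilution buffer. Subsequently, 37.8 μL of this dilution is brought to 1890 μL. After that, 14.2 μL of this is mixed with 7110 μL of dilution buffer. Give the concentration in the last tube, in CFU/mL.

Overall dilution factor = 12 × 2 × 50 × 501.7 = 6.02 × 10⁵.
6.53 × 10⁸ CFU/mL / 6.02 × 10⁵ = 1080 CFU/mL.

1080 CFU/mL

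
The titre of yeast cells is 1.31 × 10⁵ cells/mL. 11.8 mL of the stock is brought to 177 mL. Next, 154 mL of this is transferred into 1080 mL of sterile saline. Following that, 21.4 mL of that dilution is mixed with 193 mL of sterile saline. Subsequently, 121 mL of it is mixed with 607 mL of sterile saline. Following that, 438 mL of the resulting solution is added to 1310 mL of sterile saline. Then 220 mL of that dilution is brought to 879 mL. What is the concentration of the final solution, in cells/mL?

Overall dilution factor = 15 × 8.013 × 10.02 × 6.017 × 3.991 × 3.995 = 1.16 × 10⁵.
1.31 × 10⁵ cells/mL / 1.16 × 10⁵ = 1.13 cells/mL.

1.13 cells/mL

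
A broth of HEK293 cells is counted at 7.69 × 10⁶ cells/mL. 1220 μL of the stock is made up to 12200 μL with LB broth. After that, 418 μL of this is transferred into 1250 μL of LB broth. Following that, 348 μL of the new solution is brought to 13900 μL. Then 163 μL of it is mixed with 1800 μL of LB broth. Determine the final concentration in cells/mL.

Overall dilution factor = 10 × 3.990 × 39.94 × 12.04 = 1.92 × 10⁴.
7.69 × 10⁶ cells/mL / 1.92 × 10⁴ = 401 cells/mL.

401 cells/mL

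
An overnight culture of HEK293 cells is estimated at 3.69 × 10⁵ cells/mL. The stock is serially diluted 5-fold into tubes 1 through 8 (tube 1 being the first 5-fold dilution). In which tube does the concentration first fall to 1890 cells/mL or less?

Tube n has concentration 3.69 × 10⁵ cells/mL / 5ⁿ.
Need 5ⁿ ≥ 3.69 × 10⁵ cells/mL / 1890 cells/mL = 195, so n ≥ 3.28.
First such tube: n = 4.

tube 4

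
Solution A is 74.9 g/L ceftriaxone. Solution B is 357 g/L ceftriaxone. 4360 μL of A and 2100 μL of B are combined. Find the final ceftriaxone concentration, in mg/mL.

C_mix = (C_A·V_A + C_B·V_B)/(V_A + V_B) = (74.9×4360 + 357×2100) / 6460 = 167 g/L = 167 mg/mL.

167 mg/mL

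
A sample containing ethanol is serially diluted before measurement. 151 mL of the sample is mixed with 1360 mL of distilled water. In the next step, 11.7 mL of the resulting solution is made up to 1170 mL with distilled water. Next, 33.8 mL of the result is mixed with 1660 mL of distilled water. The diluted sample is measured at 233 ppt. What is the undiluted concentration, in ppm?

Overall dilution factor = 10.01 × 100 × 50.11 = 5.01 × 10⁴.
Original = 233 ppt × 5.01 × 10⁴ = 1.17 × 10⁷ ppt = 11.7 ppm.

11.7 ppm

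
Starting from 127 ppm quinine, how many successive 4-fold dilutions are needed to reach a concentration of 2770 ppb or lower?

3

Need 4ⁿ ≥ 45.8, so n ≥ log(45.8)/log(4) = 2.76.
Minimum whole steps: n = 3.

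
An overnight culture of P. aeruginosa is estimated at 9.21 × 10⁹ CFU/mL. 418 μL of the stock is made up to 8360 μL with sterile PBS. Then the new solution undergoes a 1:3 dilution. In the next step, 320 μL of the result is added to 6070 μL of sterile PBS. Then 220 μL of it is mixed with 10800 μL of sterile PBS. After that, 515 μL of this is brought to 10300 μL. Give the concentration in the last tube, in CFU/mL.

7670 CFU/mL

Overall dilution factor = 20 × 3 × 19.97 × 50.09 × 20 = 1.20 × 10⁶.
9.21 × 10⁹ CFU/mL / 1.20 × 10⁶ = 7670 CFU/mL.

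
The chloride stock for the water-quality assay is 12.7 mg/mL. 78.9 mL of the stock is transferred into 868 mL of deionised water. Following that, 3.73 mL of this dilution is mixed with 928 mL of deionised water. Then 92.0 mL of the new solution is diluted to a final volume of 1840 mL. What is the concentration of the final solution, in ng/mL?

212 ng/mL

Overall dilution factor = 12.00 × 249.8 × 20 = 6.00 × 10⁴.
12.7 mg/mL / 6.00 × 10⁴ = 2.12 × 10⁻⁴ mg/mL = 212 ng/mL.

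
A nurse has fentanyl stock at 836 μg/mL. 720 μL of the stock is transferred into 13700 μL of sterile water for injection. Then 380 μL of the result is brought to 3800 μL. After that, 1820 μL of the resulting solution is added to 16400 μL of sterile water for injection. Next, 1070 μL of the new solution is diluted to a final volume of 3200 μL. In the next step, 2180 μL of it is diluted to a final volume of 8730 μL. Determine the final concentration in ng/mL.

Overall dilution factor = 20.03 × 10 × 10.01 × 2.991 × 4.005 = 2.40 × 10⁴.
836 μg/mL / 2.40 × 10⁴ = 0.0348 μg/mL = 34.8 ng/mL.

34.8 ng/mL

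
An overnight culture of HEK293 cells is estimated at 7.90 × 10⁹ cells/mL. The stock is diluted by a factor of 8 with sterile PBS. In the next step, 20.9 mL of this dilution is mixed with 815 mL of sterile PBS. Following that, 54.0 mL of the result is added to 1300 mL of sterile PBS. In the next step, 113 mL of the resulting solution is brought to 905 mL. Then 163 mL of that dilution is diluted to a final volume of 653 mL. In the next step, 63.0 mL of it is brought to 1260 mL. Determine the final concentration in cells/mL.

Overall dilution factor = 8 × 40.00 × 25.07 × 8.009 × 4.006 × 20 = 5.15 × 10⁶.
7.90 × 10⁹ cells/mL / 5.15 × 10⁶ = 1530 cells/mL.

1530 cells/mL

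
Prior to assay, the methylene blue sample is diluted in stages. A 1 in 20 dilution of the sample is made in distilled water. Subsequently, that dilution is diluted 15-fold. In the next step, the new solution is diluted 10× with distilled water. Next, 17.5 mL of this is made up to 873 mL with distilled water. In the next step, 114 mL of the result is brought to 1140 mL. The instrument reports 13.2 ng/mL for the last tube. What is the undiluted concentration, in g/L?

19.8 g/L

Overall dilution factor = 20 × 15 × 10 × 49.89 × 10 = 1.50 × 10⁶.
Original = 13.2 ng/mL × 1.50 × 10⁶ = 1.98 × 10⁷ ng/mL = 19.8 g/L.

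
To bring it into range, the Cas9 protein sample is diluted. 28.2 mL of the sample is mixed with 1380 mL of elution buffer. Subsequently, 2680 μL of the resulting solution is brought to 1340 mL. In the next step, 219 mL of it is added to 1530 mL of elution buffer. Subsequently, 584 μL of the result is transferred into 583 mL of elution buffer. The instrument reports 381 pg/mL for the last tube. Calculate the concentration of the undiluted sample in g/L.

Overall dilution factor = 49.94 × 500 × 7.986 × 999.3 = 1.99 × 10⁸.
Original = 381 pg/mL × 1.99 × 10⁸ = 7.59 × 10¹⁰ pg/mL = 75.9 g/L.

75.9 g/L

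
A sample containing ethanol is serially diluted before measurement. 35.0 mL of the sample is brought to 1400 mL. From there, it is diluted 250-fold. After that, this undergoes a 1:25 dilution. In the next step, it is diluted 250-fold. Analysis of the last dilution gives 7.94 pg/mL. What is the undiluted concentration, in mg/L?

496 mg/L

Overall dilution factor = 40 × 250 × 25 × 250 = 6.25 × 10⁷.
Original = 7.94 pg/mL × 6.25 × 10⁷ = 4.96 × 10⁸ pg/mL = 496 mg/L.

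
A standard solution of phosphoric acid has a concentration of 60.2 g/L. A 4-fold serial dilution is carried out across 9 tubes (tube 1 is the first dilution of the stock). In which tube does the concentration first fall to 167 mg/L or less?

tube 5

Tube n has concentration 60.2 g/L / 4ⁿ.
Need 4ⁿ ≥ 60.2 g/L / 167 mg/L = 360, so n ≥ 4.25.
First such tube: n = 5.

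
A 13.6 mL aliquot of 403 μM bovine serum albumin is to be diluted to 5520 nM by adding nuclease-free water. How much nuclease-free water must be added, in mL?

979 mL

5520 nM = 5.52 μM.
V₂ = C₁V₁/C₂ = 403 × 13.6 / 5.52 = 993 mL.
Diluent to add = V₂ − V₁ = 993 − 13.6 = 979 mL.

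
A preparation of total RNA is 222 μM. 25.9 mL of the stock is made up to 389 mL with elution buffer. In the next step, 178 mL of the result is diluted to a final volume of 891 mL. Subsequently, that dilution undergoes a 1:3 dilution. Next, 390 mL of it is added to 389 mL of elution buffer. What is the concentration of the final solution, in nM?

Overall dilution factor = 15.02 × 5.006 × 3 × 1.997 = 451.
222 μM / 451 = 0.493 μM = 493 nM.

493 nM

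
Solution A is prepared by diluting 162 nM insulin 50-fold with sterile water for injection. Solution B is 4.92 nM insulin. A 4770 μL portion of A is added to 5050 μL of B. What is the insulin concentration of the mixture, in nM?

4.10 nM

C_A = 162 nM / 50 = 3.24 nM.
C_mix = (C_A·V_A + C_B·V_B)/(V_A + V_B) = (3.24×4770 + 4.92×5050) / 9820 = 4.10 nM.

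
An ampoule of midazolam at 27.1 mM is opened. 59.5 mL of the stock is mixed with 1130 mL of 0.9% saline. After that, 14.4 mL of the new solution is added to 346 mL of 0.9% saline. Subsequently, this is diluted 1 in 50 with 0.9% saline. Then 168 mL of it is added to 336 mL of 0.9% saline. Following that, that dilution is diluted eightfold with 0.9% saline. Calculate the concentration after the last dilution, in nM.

45.1 nM

Overall dilution factor = 19.99 × 25.03 × 50 × 3 × 8 = 6.00 × 10⁵.
27.1 mM / 6.00 × 10⁵ = 4.51 × 10⁻⁵ mM = 45.1 nM.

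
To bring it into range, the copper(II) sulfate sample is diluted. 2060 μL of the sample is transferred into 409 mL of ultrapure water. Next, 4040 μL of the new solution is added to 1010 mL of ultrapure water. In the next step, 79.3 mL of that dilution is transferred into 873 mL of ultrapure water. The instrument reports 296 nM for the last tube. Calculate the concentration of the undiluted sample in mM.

178 mM

Overall dilution factor = 199.5 × 251 × 12.01 = 6.01 × 10⁵.
Original = 296 nM × 6.01 × 10⁵ = 1.78 × 10⁸ nM = 178 mM.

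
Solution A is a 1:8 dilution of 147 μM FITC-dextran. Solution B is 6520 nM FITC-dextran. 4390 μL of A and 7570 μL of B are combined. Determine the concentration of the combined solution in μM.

C_A = 147 μM / 8 = 18.4 μM.
C_B = 6520 nM = 6.52 μM.
C_mix = (C_A·V_A + C_B·V_B)/(V_A + V_B) = (18.4×4390 + 6.52×7570) / 11960 = 10.9 μM.

10.9 μM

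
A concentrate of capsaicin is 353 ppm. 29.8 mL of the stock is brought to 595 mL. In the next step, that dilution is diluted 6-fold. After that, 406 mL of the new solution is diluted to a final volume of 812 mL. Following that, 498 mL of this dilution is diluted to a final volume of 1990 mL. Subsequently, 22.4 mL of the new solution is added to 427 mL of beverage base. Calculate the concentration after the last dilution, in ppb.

Overall dilution factor = 19.97 × 6 × 2 × 3.996 × 20.06 = 1.92 × 10⁴.
353 ppm / 1.92 × 10⁴ = 0.0184 ppm = 18.4 ppb.

18.4 ppb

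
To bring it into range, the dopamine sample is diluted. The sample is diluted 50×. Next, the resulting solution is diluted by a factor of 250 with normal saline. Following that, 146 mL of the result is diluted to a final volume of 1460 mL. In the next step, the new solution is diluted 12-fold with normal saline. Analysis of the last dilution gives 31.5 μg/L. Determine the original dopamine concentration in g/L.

47.2 g/L

Overall dilution factor = 50 × 250 × 10 × 12 = 1.50 × 10⁶.
Original = 31.5 μg/L × 1.50 × 10⁶ = 4.72 × 10⁷ μg/L = 47.2 g/L.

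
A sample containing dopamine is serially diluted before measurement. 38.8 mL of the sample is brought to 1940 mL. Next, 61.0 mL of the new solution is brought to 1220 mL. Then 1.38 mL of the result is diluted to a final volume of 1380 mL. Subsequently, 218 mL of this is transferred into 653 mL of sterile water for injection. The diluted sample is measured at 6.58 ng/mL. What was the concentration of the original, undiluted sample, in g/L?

26.3 g/L

Overall dilution factor = 50 × 20 × 1000 × 3.995 = 4.00 × 10⁶.
Original = 6.58 ng/mL × 4.00 × 10⁶ = 2.63 × 10⁷ ng/mL = 26.3 g/L.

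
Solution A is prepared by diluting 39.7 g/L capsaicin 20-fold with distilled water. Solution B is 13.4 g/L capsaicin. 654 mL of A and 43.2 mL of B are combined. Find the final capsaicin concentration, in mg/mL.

C_A = 39.7 g/L / 20 = 1.99 g/L.
C_mix = (C_A·V_A + C_B·V_B)/(V_A + V_B) = (1.99×654 + 13.4×43.2) / 697.2 = 2.69 g/L = 2.69 mg/mL.

2.69 mg/mL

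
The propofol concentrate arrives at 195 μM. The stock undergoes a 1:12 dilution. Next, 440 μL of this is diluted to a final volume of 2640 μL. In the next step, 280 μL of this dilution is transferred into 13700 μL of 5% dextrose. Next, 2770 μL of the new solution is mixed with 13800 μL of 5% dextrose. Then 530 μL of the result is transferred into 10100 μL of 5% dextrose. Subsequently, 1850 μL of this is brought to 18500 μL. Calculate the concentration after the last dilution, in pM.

45.2 pM

Overall dilution factor = 12 × 6 × 49.93 × 5.982 × 20.06 × 10 = 4.31 × 10⁶.
195 μM / 4.31 × 10⁶ = 4.52 × 10⁻⁵ μM = 45.2 pM.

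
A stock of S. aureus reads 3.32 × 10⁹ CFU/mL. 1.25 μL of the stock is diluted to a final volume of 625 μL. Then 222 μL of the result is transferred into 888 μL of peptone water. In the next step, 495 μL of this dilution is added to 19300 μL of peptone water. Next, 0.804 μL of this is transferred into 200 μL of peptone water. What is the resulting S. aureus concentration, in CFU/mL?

Overall dilution factor = 500 × 5 × 39.99 × 249.8 = 2.50 × 10⁷.
3.32 × 10⁹ CFU/mL / 2.50 × 10⁷ = 133 CFU/mL.

133 CFU/mL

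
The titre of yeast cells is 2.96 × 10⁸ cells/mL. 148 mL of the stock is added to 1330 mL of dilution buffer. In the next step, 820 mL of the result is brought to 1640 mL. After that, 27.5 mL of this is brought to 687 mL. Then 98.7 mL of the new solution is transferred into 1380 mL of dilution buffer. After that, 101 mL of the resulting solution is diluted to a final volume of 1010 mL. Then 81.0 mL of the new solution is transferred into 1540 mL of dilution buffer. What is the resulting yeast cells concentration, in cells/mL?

198 cells/mL

Overall dilution factor = 9.986 × 2 × 24.98 × 14.98 × 10 × 20.01 = 1.50 × 10⁶.
2.96 × 10⁸ cells/mL / 1.50 × 10⁶ = 198 cells/mL.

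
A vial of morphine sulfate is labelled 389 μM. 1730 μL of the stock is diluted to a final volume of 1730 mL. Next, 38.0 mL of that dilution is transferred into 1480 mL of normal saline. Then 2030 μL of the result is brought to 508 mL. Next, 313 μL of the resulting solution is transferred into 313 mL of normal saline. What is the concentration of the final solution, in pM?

Overall dilution factor = 1000 × 39.95 × 250.2 × 1001 = 1.00 × 10¹⁰.
389 μM / 1.00 × 10¹⁰ = 3.89 × 10⁻⁸ μM = 0.0389 pM.

0.0389 pM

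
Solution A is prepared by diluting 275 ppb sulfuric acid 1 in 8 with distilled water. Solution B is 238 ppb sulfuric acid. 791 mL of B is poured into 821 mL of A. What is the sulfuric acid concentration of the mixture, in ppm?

0.134 ppm

C_A = 275 ppb / 8 = 34.4 ppb.
C_mix = (C_A·V_A + C_B·V_B)/(V_A + V_B) = (34.4×821 + 238×791) / 1612 = 134 ppb = 0.134 ppm.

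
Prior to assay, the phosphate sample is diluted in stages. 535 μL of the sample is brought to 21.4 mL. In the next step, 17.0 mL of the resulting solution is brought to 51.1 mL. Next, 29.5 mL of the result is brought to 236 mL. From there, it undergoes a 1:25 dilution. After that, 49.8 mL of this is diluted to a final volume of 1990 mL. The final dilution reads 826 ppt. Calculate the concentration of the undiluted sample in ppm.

794 ppm

Overall dilution factor = 40 × 3.006 × 8 × 25 × 39.96 = 9.61 × 10⁵.
Original = 826 ppt × 9.61 × 10⁵ = 7.94 × 10⁸ ppt = 794 ppm.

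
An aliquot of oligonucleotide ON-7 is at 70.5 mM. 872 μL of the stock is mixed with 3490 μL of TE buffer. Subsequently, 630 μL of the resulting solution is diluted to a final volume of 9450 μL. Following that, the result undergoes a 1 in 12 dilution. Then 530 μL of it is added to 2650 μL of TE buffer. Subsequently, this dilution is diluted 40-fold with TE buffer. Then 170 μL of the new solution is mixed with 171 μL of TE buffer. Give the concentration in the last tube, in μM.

0.163 μM

Overall dilution factor = 5.002 × 15 × 12 × 6 × 40 × 2.006 = 4.33 × 10⁵.
70.5 mM / 4.33 × 10⁵ = 1.63 × 10⁻⁴ mM = 0.163 μM.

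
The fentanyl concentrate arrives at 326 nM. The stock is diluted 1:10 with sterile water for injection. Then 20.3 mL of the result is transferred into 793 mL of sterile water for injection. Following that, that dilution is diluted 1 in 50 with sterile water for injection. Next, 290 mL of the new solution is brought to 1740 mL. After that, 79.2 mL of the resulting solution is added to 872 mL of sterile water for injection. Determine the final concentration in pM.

0.226 pM

Overall dilution factor = 10 × 40.06 × 50 × 6 × 12.01 = 1.44 × 10⁶.
326 nM / 1.44 × 10⁶ = 2.26 × 10⁻⁴ nM = 0.226 pM.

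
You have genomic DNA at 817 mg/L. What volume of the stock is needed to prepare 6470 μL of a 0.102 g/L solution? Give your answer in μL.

808 μL

0.102 g/L = 102 mg/L.
V₁ = C₂V₂/C₁ = 102 × 6470 / 817 = 808 μL.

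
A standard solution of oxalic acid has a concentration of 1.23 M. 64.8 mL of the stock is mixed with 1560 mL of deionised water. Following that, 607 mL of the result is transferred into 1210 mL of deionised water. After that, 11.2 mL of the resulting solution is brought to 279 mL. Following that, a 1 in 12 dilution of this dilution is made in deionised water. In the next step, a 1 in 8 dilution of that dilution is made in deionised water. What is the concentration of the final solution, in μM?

Overall dilution factor = 25.07 × 2.993 × 24.91 × 12 × 8 = 1.79 × 10⁵.
1.23 M / 1.79 × 10⁵ = 6.85 × 10⁻⁶ M = 6.85 μM.

6.85 μM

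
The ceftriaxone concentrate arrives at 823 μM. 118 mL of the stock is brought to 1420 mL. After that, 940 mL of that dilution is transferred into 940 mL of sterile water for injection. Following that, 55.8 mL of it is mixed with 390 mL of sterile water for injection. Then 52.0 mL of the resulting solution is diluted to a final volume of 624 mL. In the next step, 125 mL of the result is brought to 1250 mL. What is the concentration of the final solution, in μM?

0.0357 μM

Overall dilution factor = 12.03 × 2 × 7.989 × 12 × 10 = 2.31 × 10⁴.
823 μM / 2.31 × 10⁴ = 0.0357 μM.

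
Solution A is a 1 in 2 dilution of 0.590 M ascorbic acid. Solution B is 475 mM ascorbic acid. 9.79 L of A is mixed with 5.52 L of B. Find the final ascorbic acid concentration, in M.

C_A = 0.590 M / 2 = 0.295 M.
C_B = 475 mM = 0.475 M.
C_mix = (C_A·V_A + C_B·V_B)/(V_A + V_B) = (0.295×9.79 + 0.475×5.52) / 15.31 = 0.360 M.

0.360 M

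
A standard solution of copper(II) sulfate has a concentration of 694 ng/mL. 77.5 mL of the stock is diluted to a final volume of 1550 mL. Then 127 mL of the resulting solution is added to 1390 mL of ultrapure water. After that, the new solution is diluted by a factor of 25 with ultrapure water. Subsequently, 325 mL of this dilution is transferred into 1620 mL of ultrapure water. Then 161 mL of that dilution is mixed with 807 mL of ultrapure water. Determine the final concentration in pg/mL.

3.23 pg/mL

Overall dilution factor = 20 × 11.94 × 25 × 5.985 × 6.012 = 2.15 × 10⁵.
694 ng/mL / 2.15 × 10⁵ = 3.23 × 10⁻³ ng/mL = 3.23 pg/mL.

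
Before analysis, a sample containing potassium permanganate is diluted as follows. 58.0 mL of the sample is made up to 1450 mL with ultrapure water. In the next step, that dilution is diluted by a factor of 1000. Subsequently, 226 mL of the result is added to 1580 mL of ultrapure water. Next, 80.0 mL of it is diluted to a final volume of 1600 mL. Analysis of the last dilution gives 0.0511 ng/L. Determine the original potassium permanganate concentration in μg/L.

204 μg/L

Overall dilution factor = 25 × 1000 × 7.991 × 20 = 4.00 × 10⁶.
Original = 0.0511 ng/L × 4.00 × 10⁶ = 2.04 × 10⁵ ng/L = 204 μg/L.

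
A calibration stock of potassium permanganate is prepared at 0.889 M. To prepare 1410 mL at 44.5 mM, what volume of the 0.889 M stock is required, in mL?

70.6 mL

44.5 mM = 0.0445 M.
V₁ = C₂V₂/C₁ = 0.0445 × 1410 / 0.889 = 70.6 mL.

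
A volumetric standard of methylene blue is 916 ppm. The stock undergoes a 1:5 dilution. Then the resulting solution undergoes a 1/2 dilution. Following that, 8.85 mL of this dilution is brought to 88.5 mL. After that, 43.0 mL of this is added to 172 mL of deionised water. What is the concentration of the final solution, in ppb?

Overall dilution factor = 5 × 2 × 10 × 5 = 500.
916 ppm / 500 = 1.83 ppm = 1830 ppb.

1830 ppb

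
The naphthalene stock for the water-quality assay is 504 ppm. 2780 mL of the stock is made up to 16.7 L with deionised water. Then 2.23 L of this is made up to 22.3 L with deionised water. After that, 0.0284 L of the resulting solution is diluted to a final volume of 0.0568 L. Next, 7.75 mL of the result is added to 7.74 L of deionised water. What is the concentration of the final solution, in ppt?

4200 ppt

Overall dilution factor = 6.007 × 10 × 2 × 999.7 = 1.20 × 10⁵.
504 ppm / 1.20 × 10⁵ = 4.20 × 10⁻³ ppm = 4200 ppt.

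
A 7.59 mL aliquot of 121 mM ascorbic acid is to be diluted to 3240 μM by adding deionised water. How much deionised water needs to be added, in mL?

3240 μM = 3.24 mM.
V₂ = C₁V₁/C₂ = 121 × 7.59 / 3.24 = 283 mL.
Diluent to add = V₂ − V₁ = 283 − 7.59 = 276 mL.

276 mL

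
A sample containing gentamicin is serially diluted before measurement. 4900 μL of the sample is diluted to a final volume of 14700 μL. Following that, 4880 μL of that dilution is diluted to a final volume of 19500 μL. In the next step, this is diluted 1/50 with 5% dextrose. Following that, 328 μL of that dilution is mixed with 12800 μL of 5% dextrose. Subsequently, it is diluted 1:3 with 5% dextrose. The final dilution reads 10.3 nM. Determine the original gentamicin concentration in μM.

Overall dilution factor = 3 × 3.996 × 50 × 40.02 × 3 = 7.20 × 10⁴.
Original = 10.3 nM × 7.20 × 10⁴ = 7.41 × 10⁵ nM = 741 μM.

741 μM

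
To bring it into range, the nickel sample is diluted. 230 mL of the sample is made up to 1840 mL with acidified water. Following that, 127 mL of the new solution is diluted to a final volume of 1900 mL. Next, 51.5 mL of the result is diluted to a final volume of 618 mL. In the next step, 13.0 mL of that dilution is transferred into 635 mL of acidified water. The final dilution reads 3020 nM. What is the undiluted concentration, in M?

0.216 M

Overall dilution factor = 8 × 14.96 × 12 × 49.85 = 7.16 × 10⁴.
Original = 3020 nM × 7.16 × 10⁴ = 2.16 × 10⁸ nM = 0.216 M.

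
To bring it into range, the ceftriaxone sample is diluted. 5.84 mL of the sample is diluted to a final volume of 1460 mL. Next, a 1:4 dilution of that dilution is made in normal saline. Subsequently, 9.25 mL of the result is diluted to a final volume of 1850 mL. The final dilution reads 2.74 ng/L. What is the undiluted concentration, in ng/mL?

Overall dilution factor = 250 × 4 × 200 = 2.00 × 10⁵.
Original = 2.74 ng/L × 2.00 × 10⁵ = 5.48 × 10⁵ ng/L = 548 ng/mL.

548 ng/mL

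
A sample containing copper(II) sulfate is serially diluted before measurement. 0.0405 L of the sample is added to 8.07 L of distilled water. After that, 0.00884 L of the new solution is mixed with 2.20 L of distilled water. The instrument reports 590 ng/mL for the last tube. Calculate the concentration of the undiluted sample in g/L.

Overall dilution factor = 200.3 × 249.9 = 5.00 × 10⁴.
Original = 590 ng/mL × 5.00 × 10⁴ = 2.95 × 10⁷ ng/mL = 29.5 g/L.

29.5 g/L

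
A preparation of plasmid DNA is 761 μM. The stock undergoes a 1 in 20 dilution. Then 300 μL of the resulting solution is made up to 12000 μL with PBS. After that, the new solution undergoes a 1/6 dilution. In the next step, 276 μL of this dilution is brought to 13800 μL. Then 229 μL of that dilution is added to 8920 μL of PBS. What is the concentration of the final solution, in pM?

79.4 pM

Overall dilution factor = 20 × 40 × 6 × 50 × 39.95 = 9.59 × 10⁶.
761 μM / 9.59 × 10⁶ = 7.94 × 10⁻⁵ μM = 79.4 pM.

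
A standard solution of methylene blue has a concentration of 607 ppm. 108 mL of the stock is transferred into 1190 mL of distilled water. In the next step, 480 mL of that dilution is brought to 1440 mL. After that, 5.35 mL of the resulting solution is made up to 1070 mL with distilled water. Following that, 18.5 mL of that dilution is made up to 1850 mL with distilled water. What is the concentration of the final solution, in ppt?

842 ppt

Overall dilution factor = 12.02 × 3 × 200 × 100 = 7.21 × 10⁵.
607 ppm / 7.21 × 10⁵ = 8.42 × 10⁻⁴ ppm = 842 ppt.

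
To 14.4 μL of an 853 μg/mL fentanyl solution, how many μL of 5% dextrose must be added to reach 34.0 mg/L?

34.0 mg/L = 34.0 μg/mL.
V₂ = C₁V₁/C₂ = 853 × 14.4 / 34.0 = 361 μL.
Diluent to add = V₂ − V₁ = 361 − 14.4 = 347 μL.

347 μL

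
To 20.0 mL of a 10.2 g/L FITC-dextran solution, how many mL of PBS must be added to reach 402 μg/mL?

402 μg/mL = 0.402 g/L.
V₂ = C₁V₁/C₂ = 10.2 × 20.0 / 0.402 = 507 mL.
Diluent to add = V₂ − V₁ = 507 − 20.0 = 487 mL.

487 mL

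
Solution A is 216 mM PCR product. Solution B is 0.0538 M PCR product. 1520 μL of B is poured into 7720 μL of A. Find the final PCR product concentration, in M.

C_B = 0.0538 M = 53.8 mM.
C_mix = (C_A·V_A + C_B·V_B)/(V_A + V_B) = (216×7720 + 53.8×1520) / 9240 = 189 mM = 0.189 M.

0.189 M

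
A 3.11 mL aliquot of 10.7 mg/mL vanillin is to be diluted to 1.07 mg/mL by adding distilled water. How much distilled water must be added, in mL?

28.0 mL

V₂ = C₁V₁/C₂ = 10.7 × 3.11 / 1.07 = 31.1 mL.
Diluent to add = V₂ − V₁ = 31.1 − 3.11 = 28.0 mL.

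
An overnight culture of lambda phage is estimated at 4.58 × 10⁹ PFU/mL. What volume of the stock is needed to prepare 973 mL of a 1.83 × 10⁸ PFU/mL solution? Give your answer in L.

V₁ = C₂V₂/C₁ = 1.83 × 10⁸ × 973 / 4.58 × 10⁹ = 38.9 mL = 0.0389 L.

0.0389 L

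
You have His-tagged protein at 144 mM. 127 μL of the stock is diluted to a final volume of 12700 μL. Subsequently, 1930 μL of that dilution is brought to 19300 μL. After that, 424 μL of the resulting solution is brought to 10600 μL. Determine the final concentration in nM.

Overall dilution factor = 100 × 10 × 25 = 2.50 × 10⁴.
144 mM / 2.50 × 10⁴ = 5.76 × 10⁻³ mM = 5760 nM.

5760 nM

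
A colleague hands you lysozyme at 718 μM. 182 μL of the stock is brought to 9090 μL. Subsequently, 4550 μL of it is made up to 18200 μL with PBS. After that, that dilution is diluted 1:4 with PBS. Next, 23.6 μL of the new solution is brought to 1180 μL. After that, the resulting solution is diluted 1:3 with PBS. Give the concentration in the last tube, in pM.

Overall dilution factor = 49.95 × 4 × 4 × 50 × 3 = 1.20 × 10⁵.
718 μM / 1.20 × 10⁵ = 5.99 × 10⁻³ μM = 5990 pM.

5990 pM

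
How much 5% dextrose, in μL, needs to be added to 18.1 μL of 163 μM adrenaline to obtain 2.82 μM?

1030 μL

V₂ = C₁V₁/C₂ = 163 × 18.1 / 2.82 = 1046 μL.
Diluent to add = V₂ − V₁ = 1046 − 18.1 = 1030 μL.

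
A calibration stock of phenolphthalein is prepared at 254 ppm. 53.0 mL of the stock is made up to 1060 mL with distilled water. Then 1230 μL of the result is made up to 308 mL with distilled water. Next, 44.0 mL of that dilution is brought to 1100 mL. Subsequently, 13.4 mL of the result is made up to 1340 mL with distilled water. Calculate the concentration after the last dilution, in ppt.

20.3 ppt

Overall dilution factor = 20 × 250.4 × 25 × 100 = 1.25 × 10⁷.
254 ppm / 1.25 × 10⁷ = 2.03 × 10⁻⁵ ppm = 20.3 ppt.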